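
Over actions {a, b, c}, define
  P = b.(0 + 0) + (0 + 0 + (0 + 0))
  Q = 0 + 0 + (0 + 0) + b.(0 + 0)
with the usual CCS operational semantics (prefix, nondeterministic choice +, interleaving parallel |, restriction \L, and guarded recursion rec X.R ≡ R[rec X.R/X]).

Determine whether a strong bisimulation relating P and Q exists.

P's transition system — 2 states:
  u0 = b.(0 + 0) + (0 + 0 + (0 + 0)) ⊢ --b--▸ u1
  u1 = 0 + 0 ⊢ stopped
Q's transition system — 2 states:
  v0 = 0 + 0 + (0 + 0) + b.(0 + 0) ⊢ --b--▸ v1
  v1 = 0 + 0 ⊢ stopped
Partition-refinement fixed point:
  B0 = {u0, v0}
  B1 = {u1, v1}
u0 ∈ B0, v0 ∈ B0 → same block

YES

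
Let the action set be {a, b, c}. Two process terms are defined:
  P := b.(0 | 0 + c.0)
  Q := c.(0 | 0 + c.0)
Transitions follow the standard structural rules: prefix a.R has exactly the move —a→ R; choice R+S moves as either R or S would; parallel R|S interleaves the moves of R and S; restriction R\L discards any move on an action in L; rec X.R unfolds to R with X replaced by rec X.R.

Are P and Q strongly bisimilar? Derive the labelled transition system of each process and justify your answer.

P's transition system — 3 states:
  p0 = b.(0 | 0 + c.0) ⊢ =b=> p1
  p1 = 0 | 0 + c.0 ⊢ =c=> p2
  p2 = 0 ⊢ deadlocked
Q's transition system — 3 states:
  q0 = c.(0 | 0 + c.0) ⊢ =c=> q1
  q1 = 0 | 0 + c.0 ⊢ =c=> q2
  q2 = 0 ⊢ deadlocked
Coarsest stable partition (strong bisimilarity classes):
  B0 = {p0}
  B1 = {p1, q1}
  B2 = {p2, q2}
  B3 = {q0}
p0 ∈ B0, q0 ∈ B3 → different blocks

P ≁ Q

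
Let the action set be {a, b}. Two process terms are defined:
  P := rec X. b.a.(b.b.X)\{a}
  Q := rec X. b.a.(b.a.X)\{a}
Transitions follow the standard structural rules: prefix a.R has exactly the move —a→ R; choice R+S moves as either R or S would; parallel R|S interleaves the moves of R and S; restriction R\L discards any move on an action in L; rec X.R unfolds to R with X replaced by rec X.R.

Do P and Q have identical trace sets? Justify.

trace-distinct — witness ⟨babb⟩

LTS(P): 6 reachable states
  s0 = rec X. b.a.(b.b.X)\{a} | =b=> s1
  s1 = a.(b.b.(rec X. b.a.(b.b.X)\{a}))\{a} | =a=> s2
  s2 = (b.b.(rec X. b.a.(b.b.X)\{a}))\{a} | =b=> s3
  s3 = (b.(rec X. b.a.(b.b.X)\{a}))\{a} | =b=> s4
  s4 = (rec X. b.a.(b.b.X)\{a})\{a} | =b=> s5
  s5 = (a.(b.b.(rec X. b.a.(b.b.X)\{a}))\{a})\{a} | ·
LTS(Q): 4 reachable states
  t0 = rec X. b.a.(b.a.X)\{a} | =b=> t1
  t1 = a.(b.a.(rec X. b.a.(b.a.X)\{a}))\{a} | =a=> t2
  t2 = (b.a.(rec X. b.a.(b.a.X)\{a}))\{a} | =b=> t3
  t3 = (a.(rec X. b.a.(b.a.X)\{a}))\{a} | ·
Run σ = ⟨babb⟩ on P: start {s0}
  after b @ step 1: {s1}
  after a @ step 2: {s2}
  after b @ step 3: {s3}
  after b @ step 4: {s4}
  — P admits the full trace.
Run σ = ⟨babb⟩ on Q: start {t0}
  after b @ step 1: {t1}
  after a @ step 2: {t2}
  after b @ step 3: {t3}
  after b @ step 4: no successor for Q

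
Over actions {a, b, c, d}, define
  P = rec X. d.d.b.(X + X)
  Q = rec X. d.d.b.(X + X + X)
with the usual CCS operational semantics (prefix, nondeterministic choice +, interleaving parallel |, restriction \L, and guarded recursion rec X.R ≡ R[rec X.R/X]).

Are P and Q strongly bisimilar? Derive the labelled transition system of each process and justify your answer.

bisimilar

LTS(P): 4 reachable states
  s0 = rec X. d.d.b.(X + X) :: -d-> s1
  s1 = d.b.((rec X. d.d.b.(X + X)) + (rec X. d.d.b.(X + X))) :: -d-> s2
  s2 = b.((rec X. d.d.b.(X + X)) + (rec X. d.d.b.(X + X))) :: -b-> s3
  s3 = (rec X. d.d.b.(X + X)) + (rec X. d.d.b.(X + X)) :: -d-> s1
LTS(Q): 4 reachable states
  t0 = rec X. d.d.b.(X + X + X) :: -d-> t1
  t1 = d.b.((rec X. d.d.b.(X + X + X)) + (rec X. d.d.b.(X + X + X)) + (rec X. d.d.b.(X + X + X))) :: -d-> t2
  t2 = b.((rec X. d.d.b.(X + X + X)) + (rec X. d.d.b.(X + X + X)) + (rec X. d.d.b.(X + X + X))) :: -b-> t3
  t3 = (rec X. d.d.b.(X + X + X)) + (rec X. d.d.b.(X + X + X)) + (rec X. d.d.b.(X + X + X)) :: -d-> t1
Coarsest stable partition (strong bisimilarity classes):
  B0 = {s0, s3, t0, t3}
  B1 = {s1, t1}
  B2 = {s2, t2}
s0 ∈ B0, t0 ∈ B0 → same block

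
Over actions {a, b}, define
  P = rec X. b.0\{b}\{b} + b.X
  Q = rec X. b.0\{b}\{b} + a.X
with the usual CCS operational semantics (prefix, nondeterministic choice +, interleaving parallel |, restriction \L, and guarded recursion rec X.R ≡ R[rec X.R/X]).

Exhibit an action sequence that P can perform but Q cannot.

Reachable graph of P (2 states):
  m0 = rec X. b.0\{b}\{b} + b.X → --b--▸ m0, --b--▸ m1
  m1 = 0\{b}\{b} → (no moves)
Reachable graph of Q (2 states):
  n0 = rec X. b.0\{b}\{b} + a.X → --a--▸ n0, --b--▸ n1
  n1 = 0\{b}\{b} → (no moves)
Run σ = ⟨bb⟩ on P: start {m0}
  [1] b ⇒ {m0, m1}
  [2] b ⇒ {m0, m1}
  P completes σ.
Run σ = ⟨bb⟩ on Q: start {n0}
  [1] b ⇒ {n1}
  [2] b ⇒ ∅  — Q cannot continue

bb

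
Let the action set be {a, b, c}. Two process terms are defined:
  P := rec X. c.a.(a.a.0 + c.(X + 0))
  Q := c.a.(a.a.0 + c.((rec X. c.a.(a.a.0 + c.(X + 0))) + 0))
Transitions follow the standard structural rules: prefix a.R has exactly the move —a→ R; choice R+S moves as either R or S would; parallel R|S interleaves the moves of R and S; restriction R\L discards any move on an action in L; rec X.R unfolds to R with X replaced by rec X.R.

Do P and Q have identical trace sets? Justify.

Reachable graph of P (6 states):
  m0 = rec X. c.a.(a.a.0 + c.(X + 0)) → -c-> m1
  m1 = a.(a.a.0 + c.((rec X. c.a.(a.a.0 + c.(X + 0))) + 0)) → -a-> m2
  m2 = a.a.0 + c.((rec X. c.a.(a.a.0 + c.(X + 0))) + 0) → -a-> m3, -c-> m4
  m3 = a.0 → -a-> m5
  m4 = (rec X. c.a.(a.a.0 + c.(X + 0))) + 0 → -c-> m1
  m5 = 0 → ∅
Reachable graph of Q (6 states):
  n0 = c.a.(a.a.0 + c.((rec X. c.a.(a.a.0 + c.(X + 0))) + 0)) → -c-> n1
  n1 = a.(a.a.0 + c.((rec X. c.a.(a.a.0 + c.(X + 0))) + 0)) → -a-> n2
  n2 = a.a.0 + c.((rec X. c.a.(a.a.0 + c.(X + 0))) + 0) → -a-> n3, -c-> n4
  n3 = a.0 → -a-> n5
  n4 = (rec X. c.a.(a.a.0 + c.(X + 0))) + 0 → -c-> n1
  n5 = 0 → ∅
Coarsest stable partition (strong bisimilarity classes):
  B0 = {m0, m4, n0, n4}
  B1 = {m1, n1}
  B2 = {m2, n2}
  B3 = {m3, n3}
  B4 = {m5, n5}
m0 ∈ B0, n0 ∈ B0 → same block
Bisimilar ⇒ trace-equivalent.

traces(P) = traces(Q)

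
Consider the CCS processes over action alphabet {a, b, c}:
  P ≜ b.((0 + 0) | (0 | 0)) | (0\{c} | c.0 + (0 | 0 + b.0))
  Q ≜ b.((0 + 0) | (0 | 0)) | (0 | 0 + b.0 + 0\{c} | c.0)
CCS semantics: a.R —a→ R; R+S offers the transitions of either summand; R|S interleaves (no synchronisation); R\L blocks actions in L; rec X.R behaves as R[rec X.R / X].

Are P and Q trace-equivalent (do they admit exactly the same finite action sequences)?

trace-equivalent

LTS(P): 6 reachable states
  s0 = b.((0 + 0) | (0 | 0)) | (0\{c} | c.0 + (0 | 0 + b.0)) :: ··b··> s1, ··b··> s2, ··c··> s3
  s1 = (0 + 0) | (0 | 0) | (0\{c} | c.0 + (0 | 0 + b.0)) :: ··b··> s4, ··c··> s5
  s2 = b.((0 + 0) | (0 | 0)) | 0 :: ··b··> s4
  s3 = b.((0 + 0) | (0 | 0)) | (0\{c} | 0) :: ··b··> s5
  s4 = (0 + 0) | (0 | 0) | 0 :: ·
  s5 = (0 + 0) | (0 | 0) | (0\{c} | 0) :: ·
LTS(Q): 6 reachable states
  t0 = b.((0 + 0) | (0 | 0)) | (0 | 0 + b.0 + 0\{c} | c.0) :: ··b··> t1, ··b··> t2, ··c··> t3
  t1 = (0 + 0) | (0 | 0) | (0 | 0 + b.0 + 0\{c} | c.0) :: ··b··> t4, ··c··> t5
  t2 = b.((0 + 0) | (0 | 0)) | 0 :: ··b··> t4
  t3 = b.((0 + 0) | (0 | 0)) | (0\{c} | 0) :: ··b··> t5
  t4 = (0 + 0) | (0 | 0) | 0 :: ·
  t5 = (0 + 0) | (0 | 0) | (0\{c} | 0) :: ·
Partition-refinement fixed point:
  B0 = {s0, t0}
  B1 = {s2, s3, t2, t3}
  B2 = {s4, s5, t4, t5}
  B3 = {s1, t1}
s0 ∈ B0, t0 ∈ B0 → same block
Bisimilar ⇒ trace-equivalent.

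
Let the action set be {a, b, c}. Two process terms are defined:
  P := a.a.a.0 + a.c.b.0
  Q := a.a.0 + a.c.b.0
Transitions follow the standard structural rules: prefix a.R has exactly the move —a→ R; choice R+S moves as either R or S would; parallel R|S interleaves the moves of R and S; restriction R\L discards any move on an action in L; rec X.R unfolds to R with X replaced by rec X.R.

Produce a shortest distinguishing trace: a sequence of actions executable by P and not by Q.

P's transition system — 6 states:
  s0 = a.a.a.0 + a.c.b.0 → -a-> s1, -a-> s2
  s1 = a.a.0 → -a-> s3
  s2 = c.b.0 → -c-> s4
  s3 = a.0 → -a-> s5
  s4 = b.0 → -b-> s5
  s5 = 0 → deadlocked
Q's transition system — 5 states:
  t0 = a.a.0 + a.c.b.0 → -a-> t1, -a-> t2
  t1 = a.0 → -a-> t3
  t2 = c.b.0 → -c-> t4
  t3 = 0 → deadlocked
  t4 = b.0 → -b-> t3
Trace ⟨aaa⟩ through P, begin at {s0}:
  after a @ step 1: {s1, s2}
  after a @ step 2: {s3}
  after a @ step 3: {s5}
  ✓ P
Trace ⟨aaa⟩ through Q, begin at {t0}:
  after a @ step 1: {t1, t2}
  after a @ step 2: {t3}
  after a @ step 3: ∅  — Q cannot continue

aaa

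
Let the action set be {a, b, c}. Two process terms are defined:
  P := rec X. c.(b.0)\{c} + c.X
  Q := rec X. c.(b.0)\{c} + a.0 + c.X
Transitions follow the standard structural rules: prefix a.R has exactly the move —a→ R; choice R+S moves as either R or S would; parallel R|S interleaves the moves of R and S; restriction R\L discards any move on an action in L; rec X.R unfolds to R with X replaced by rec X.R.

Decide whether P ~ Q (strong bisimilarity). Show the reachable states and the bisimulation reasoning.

Reachable graph of P (3 states):
  p0 = rec X. c.(b.0)\{c} + c.X | —c→ p0, —c→ p1
  p1 = (b.0)\{c} | —b→ p2
  p2 = 0\{c} | ·
Reachable graph of Q (4 states):
  q0 = rec X. c.(b.0)\{c} + a.0 + c.X | —a→ q1, —c→ q0, —c→ q2
  q1 = 0 | ·
  q2 = (b.0)\{c} | —b→ q3
  q3 = 0\{c} | ·
Bisimilarity quotient blocks:
  B0 = {p0}
  B1 = {p1, q2}
  B2 = {p2, q1, q3}
  B3 = {q0}
p0 ∈ B0, q0 ∈ B3 → different blocks

P ≁ Q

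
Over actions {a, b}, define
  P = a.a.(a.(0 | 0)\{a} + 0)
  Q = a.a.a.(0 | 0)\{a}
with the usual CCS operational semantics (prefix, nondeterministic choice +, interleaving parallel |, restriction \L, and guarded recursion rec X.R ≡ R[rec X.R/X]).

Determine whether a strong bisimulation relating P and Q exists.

bisimilar

LTS(P): 4 reachable states
  s0 = a.a.(a.(0 | 0)\{a} + 0) has moves =a=> s1
  s1 = a.(a.(0 | 0)\{a} + 0) has moves =a=> s2
  s2 = a.(0 | 0)\{a} + 0 has moves =a=> s3
  s3 = (0 | 0)\{a} has moves deadlocked
LTS(Q): 4 reachable states
  t0 = a.a.a.(0 | 0)\{a} has moves =a=> t1
  t1 = a.a.(0 | 0)\{a} has moves =a=> t2
  t2 = a.(0 | 0)\{a} has moves =a=> t3
  t3 = (0 | 0)\{a} has moves deadlocked
Partition-refinement fixed point:
  B0 = {s0, t0}
  B1 = {s1, t1}
  B2 = {s2, t2}
  B3 = {s3, t3}
s0 ∈ B0, t0 ∈ B0 → same block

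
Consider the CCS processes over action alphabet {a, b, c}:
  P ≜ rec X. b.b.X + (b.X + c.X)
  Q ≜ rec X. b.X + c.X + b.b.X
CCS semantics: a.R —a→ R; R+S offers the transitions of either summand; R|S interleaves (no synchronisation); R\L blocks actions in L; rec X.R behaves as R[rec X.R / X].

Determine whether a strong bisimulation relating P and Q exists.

Reachable graph of P (2 states):
  u0 = rec X. b.b.X + (b.X + c.X) ⊢ =b=> u0, =b=> u1, =c=> u0
  u1 = b.(rec X. b.b.X + (b.X + c.X)) ⊢ =b=> u0
Reachable graph of Q (2 states):
  v0 = rec X. b.X + c.X + b.b.X ⊢ =b=> v0, =b=> v1, =c=> v0
  v1 = b.(rec X. b.X + c.X + b.b.X) ⊢ =b=> v0
Partition-refinement fixed point:
  B0 = {u0, v0}
  B1 = {u1, v1}
u0 ∈ B0, v0 ∈ B0 → same block

bisimilar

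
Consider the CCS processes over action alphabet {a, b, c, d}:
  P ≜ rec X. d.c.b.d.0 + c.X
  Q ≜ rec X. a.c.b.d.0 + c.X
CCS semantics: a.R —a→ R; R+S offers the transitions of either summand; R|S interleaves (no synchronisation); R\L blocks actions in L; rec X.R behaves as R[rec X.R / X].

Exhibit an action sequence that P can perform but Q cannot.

d

P's transition system — 5 states:
  m0 = rec X. d.c.b.d.0 + c.X ⊢ —c→ m0, —d→ m1
  m1 = c.b.d.0 ⊢ —c→ m2
  m2 = b.d.0 ⊢ —b→ m3
  m3 = d.0 ⊢ —d→ m4
  m4 = 0 ⊢ (no moves)
Q's transition system — 5 states:
  n0 = rec X. a.c.b.d.0 + c.X ⊢ —a→ n1, —c→ n0
  n1 = c.b.d.0 ⊢ —c→ n2
  n2 = b.d.0 ⊢ —b→ n3
  n3 = d.0 ⊢ —d→ n4
  n4 = 0 ⊢ (no moves)
Executing d from P (initial set {m0}):
  after d @ step 1: {m1}
  P completes σ.
Executing d from Q (initial set {n0}):
  after d @ step 1: ∅  — Q cannot continue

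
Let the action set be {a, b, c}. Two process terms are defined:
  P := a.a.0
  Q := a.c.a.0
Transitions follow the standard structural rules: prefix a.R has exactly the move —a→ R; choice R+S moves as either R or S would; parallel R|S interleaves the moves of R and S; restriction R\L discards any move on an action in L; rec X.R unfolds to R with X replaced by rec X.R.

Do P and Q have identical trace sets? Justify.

traces(P) ≠ traces(Q) — witness ⟨aa⟩

LTS(P): 3 reachable states
  s0 = a.a.0 :: =a=> s1
  s1 = a.0 :: =a=> s2
  s2 = 0 :: (no moves)
LTS(Q): 4 reachable states
  t0 = a.c.a.0 :: =a=> t1
  t1 = c.a.0 :: =c=> t2
  t2 = a.0 :: =a=> t3
  t3 = 0 :: (no moves)
Executing aa from P (initial set {s0}):
  step 1 (a): {s1}
  step 2 (a): {s2}
  ✓ P
Executing aa from Q (initial set {t0}):
  step 1 (a): {t1}
  step 2 (a): ∅  — Q cannot continue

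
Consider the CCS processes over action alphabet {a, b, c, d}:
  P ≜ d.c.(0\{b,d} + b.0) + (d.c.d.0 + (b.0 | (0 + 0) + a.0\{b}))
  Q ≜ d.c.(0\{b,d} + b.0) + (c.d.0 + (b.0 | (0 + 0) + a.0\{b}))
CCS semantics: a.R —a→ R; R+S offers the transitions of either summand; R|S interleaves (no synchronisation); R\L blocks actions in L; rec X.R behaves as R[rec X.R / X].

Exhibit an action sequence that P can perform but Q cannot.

dcd

Reachable graph of P (8 states):
  s0 = d.c.(0\{b,d} + b.0) + (d.c.d.0 + (b.0 | (0 + 0) + a.0\{b})) → --a--▸ s1, --b--▸ s2, --d--▸ s3, --d--▸ s4
  s1 = 0\{b} → (no moves)
  s2 = 0 | (0 + 0) → (no moves)
  s3 = c.(0\{b,d} + b.0) → --c--▸ s5
  s4 = c.d.0 → --c--▸ s6
  s5 = 0\{b,d} + b.0 → --b--▸ s7
  s6 = d.0 → --d--▸ s7
  s7 = 0 → (no moves)
Reachable graph of Q (7 states):
  t0 = d.c.(0\{b,d} + b.0) + (c.d.0 + (b.0 | (0 + 0) + a.0\{b})) → --a--▸ t1, --b--▸ t2, --c--▸ t3, --d--▸ t4
  t1 = 0\{b} → (no moves)
  t2 = 0 | (0 + 0) → (no moves)
  t3 = d.0 → --d--▸ t5
  t4 = c.(0\{b,d} + b.0) → --c--▸ t6
  t5 = 0 → (no moves)
  t6 = 0\{b,d} + b.0 → --b--▸ t5
Run σ = ⟨dcd⟩ on P: start {s0}
  [1] d ⇒ {s3, s4}
  [2] c ⇒ {s5, s6}
  [3] d ⇒ {s7}
  — P admits the full trace.
Run σ = ⟨dcd⟩ on Q: start {t0}
  [1] d ⇒ {t4}
  [2] c ⇒ {t6}
  [3] d ⇒ ∅  — Q cannot continue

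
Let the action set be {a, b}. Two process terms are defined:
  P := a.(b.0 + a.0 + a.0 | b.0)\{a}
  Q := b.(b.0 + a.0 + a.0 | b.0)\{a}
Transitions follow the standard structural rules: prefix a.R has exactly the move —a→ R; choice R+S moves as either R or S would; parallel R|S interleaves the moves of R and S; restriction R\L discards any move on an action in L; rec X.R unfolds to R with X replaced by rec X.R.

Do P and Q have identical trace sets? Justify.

Reachable graph of P (4 states):
  u0 = a.(b.0 + a.0 + a.0 | b.0)\{a} ⊢ =a=> u1
  u1 = (b.0 + a.0 + a.0 | b.0)\{a} ⊢ =b=> u2, =b=> u3
  u2 = (a.0 | 0)\{a} ⊢ ·
  u3 = 0\{a} ⊢ ·
Reachable graph of Q (4 states):
  v0 = b.(b.0 + a.0 + a.0 | b.0)\{a} ⊢ =b=> v1
  v1 = (b.0 + a.0 + a.0 | b.0)\{a} ⊢ =b=> v2, =b=> v3
  v2 = (a.0 | 0)\{a} ⊢ ·
  v3 = 0\{a} ⊢ ·
Executing a from P (initial set {u0}):
  [1] a ⇒ {u1}
  P completes σ.
Executing a from Q (initial set {v0}):
  [1] a ⇒ no successor for Q

traces(P) ≠ traces(Q) — witness ⟨a⟩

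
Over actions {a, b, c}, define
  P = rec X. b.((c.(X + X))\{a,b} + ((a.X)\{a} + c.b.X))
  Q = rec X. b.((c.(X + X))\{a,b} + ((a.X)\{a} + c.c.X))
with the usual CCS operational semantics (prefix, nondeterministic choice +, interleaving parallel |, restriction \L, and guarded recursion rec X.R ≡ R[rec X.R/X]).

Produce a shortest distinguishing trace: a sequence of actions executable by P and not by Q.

Reachable graph of P (4 states):
  s0 = rec X. b.((c.(X + X))\{a,b} + ((a.X)\{a} + c.b.X)) | -b-> s1
  s1 = (c.((rec X. b.((c.(X + X))\{a,b} + ((a.X)\{a} + c.b.X))) + (rec X. b.((c.(X + X))\{a,b} + ((a.X)\{a} + c.b.X)))))\{a,b} + ((a.(rec X. b.((c.(X + X))\{a,b} + ((a.X)\{a} + c.b.X))))\{a} + c.b.(rec X. b.((c.(X + X))\{a,b} + ((a.X)\{a} + c.b.X)))) | -c-> s2, -c-> s3
  s2 = ((rec X. b.((c.(X + X))\{a,b} + ((a.X)\{a} + c.b.X))) + (rec X. b.((c.(X + X))\{a,b} + ((a.X)\{a} + c.b.X))))\{a,b} | deadlocked
  s3 = b.(rec X. b.((c.(X + X))\{a,b} + ((a.X)\{a} + c.b.X))) | -b-> s0
Reachable graph of Q (4 states):
  t0 = rec X. b.((c.(X + X))\{a,b} + ((a.X)\{a} + c.c.X)) | -b-> t1
  t1 = (c.((rec X. b.((c.(X + X))\{a,b} + ((a.X)\{a} + c.c.X))) + (rec X. b.((c.(X + X))\{a,b} + ((a.X)\{a} + c.c.X)))))\{a,b} + ((a.(rec X. b.((c.(X + X))\{a,b} + ((a.X)\{a} + c.c.X))))\{a} + c.c.(rec X. b.((c.(X + X))\{a,b} + ((a.X)\{a} + c.c.X)))) | -c-> t2, -c-> t3
  t2 = ((rec X. b.((c.(X + X))\{a,b} + ((a.X)\{a} + c.c.X))) + (rec X. b.((c.(X + X))\{a,b} + ((a.X)\{a} + c.c.X))))\{a,b} | deadlocked
  t3 = c.(rec X. b.((c.(X + X))\{a,b} + ((a.X)\{a} + c.c.X))) | -c-> t0
Run σ = ⟨bcb⟩ on P: start {s0}
  [1] b ⇒ {s1}
  [2] c ⇒ {s2, s3}
  [3] b ⇒ {s0}
  — P admits the full trace.
Run σ = ⟨bcb⟩ on Q: start {t0}
  [1] b ⇒ {t1}
  [2] c ⇒ {t2, t3}
  [3] b ⇒ no successor for Q

bcb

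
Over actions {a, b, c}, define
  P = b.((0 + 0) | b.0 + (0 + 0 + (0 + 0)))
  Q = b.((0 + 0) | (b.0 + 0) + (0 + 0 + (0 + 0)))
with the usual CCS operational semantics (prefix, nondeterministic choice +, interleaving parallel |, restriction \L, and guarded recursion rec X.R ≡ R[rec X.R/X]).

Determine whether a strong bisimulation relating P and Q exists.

P's transition system — 3 states:
  p0 = b.((0 + 0) | b.0 + (0 + 0 + (0 + 0))) → —b→ p1
  p1 = (0 + 0) | b.0 + (0 + 0 + (0 + 0)) → —b→ p2
  p2 = (0 + 0) | 0 → (no moves)
Q's transition system — 3 states:
  q0 = b.((0 + 0) | (b.0 + 0) + (0 + 0 + (0 + 0))) → —b→ q1
  q1 = (0 + 0) | (b.0 + 0) + (0 + 0 + (0 + 0)) → —b→ q2
  q2 = (0 + 0) | 0 → (no moves)
Coarsest stable partition (strong bisimilarity classes):
  B0 = {p0, q0}
  B1 = {p1, q1}
  B2 = {p2, q2}
p0 ∈ B0, q0 ∈ B0 → same block

YES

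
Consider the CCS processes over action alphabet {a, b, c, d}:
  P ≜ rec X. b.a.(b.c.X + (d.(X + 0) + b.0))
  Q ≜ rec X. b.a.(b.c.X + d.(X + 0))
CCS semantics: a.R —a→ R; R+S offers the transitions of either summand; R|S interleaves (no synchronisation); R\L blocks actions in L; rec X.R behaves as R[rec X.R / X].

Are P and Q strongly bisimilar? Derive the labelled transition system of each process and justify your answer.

P's transition system — 6 states:
  m0 = rec X. b.a.(b.c.X + (d.(X + 0) + b.0)) | --b--▸ m1
  m1 = a.(b.c.(rec X. b.a.(b.c.X + (d.(X + 0) + b.0))) + (d.((rec X. b.a.(b.c.X + (d.(X + 0) + b.0))) + 0) + b.0)) | --a--▸ m2
  m2 = b.c.(rec X. b.a.(b.c.X + (d.(X + 0) + b.0))) + (d.((rec X. b.a.(b.c.X + (d.(X + 0) + b.0))) + 0) + b.0) | --b--▸ m3, --b--▸ m4, --d--▸ m5
  m3 = 0 | deadlocked
  m4 = c.(rec X. b.a.(b.c.X + (d.(X + 0) + b.0))) | --c--▸ m0
  m5 = (rec X. b.a.(b.c.X + (d.(X + 0) + b.0))) + 0 | --b--▸ m1
Q's transition system — 5 states:
  n0 = rec X. b.a.(b.c.X + d.(X + 0)) | --b--▸ n1
  n1 = a.(b.c.(rec X. b.a.(b.c.X + d.(X + 0))) + d.((rec X. b.a.(b.c.X + d.(X + 0))) + 0)) | --a--▸ n2
  n2 = b.c.(rec X. b.a.(b.c.X + d.(X + 0))) + d.((rec X. b.a.(b.c.X + d.(X + 0))) + 0) | --b--▸ n3, --d--▸ n4
  n3 = c.(rec X. b.a.(b.c.X + d.(X + 0))) | --c--▸ n0
  n4 = (rec X. b.a.(b.c.X + d.(X + 0))) + 0 | --b--▸ n1
Bisimilarity quotient blocks:
  B0 = {m0, m5}
  B1 = {m1}
  B2 = {m2}
  B3 = {m4}
  B4 = {m3}
  B5 = {n0, n4}
  B6 = {n1}
  B7 = {n2}
  B8 = {n3}
m0 ∈ B0, n0 ∈ B5 → different blocks

not bisimilar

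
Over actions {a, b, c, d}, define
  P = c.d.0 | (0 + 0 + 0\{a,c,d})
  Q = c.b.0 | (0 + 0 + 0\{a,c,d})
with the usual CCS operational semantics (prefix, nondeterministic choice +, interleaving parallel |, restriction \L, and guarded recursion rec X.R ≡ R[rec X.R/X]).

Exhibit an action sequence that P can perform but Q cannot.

LTS(P): 3 reachable states
  s0 = c.d.0 | (0 + 0 + 0\{a,c,d}) has moves =c=> s1
  s1 = d.0 | (0 + 0 + 0\{a,c,d}) has moves =d=> s2
  s2 = 0 | (0 + 0 + 0\{a,c,d}) has moves ·
LTS(Q): 3 reachable states
  t0 = c.b.0 | (0 + 0 + 0\{a,c,d}) has moves =c=> t1
  t1 = b.0 | (0 + 0 + 0\{a,c,d}) has moves =b=> t2
  t2 = 0 | (0 + 0 + 0\{a,c,d}) has moves ·
Run σ = ⟨cd⟩ on P: start {s0}
  after c @ step 1: {s1}
  after d @ step 2: {s2}
  P completes σ.
Run σ = ⟨cd⟩ on Q: start {t0}
  after c @ step 1: {t1}
  after d @ step 2: ∅ (Q stuck)

cd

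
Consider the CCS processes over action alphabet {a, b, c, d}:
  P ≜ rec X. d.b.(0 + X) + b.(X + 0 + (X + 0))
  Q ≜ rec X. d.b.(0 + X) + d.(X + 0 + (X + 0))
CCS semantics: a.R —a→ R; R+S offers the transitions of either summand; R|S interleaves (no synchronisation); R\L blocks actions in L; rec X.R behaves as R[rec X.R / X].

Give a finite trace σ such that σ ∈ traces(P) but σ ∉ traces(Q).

b

Reachable graph of P (4 states):
  u0 = rec X. d.b.(0 + X) + b.(X + 0 + (X + 0)) ⊢ ··b··> u1, ··d··> u2
  u1 = (rec X. d.b.(0 + X) + b.(X + 0 + (X + 0))) + 0 + ((rec X. d.b.(0 + X) + b.(X + 0 + (X + 0))) + 0) ⊢ ··b··> u1, ··d··> u2
  u2 = b.(0 + (rec X. d.b.(0 + X) + b.(X + 0 + (X + 0)))) ⊢ ··b··> u3
  u3 = 0 + (rec X. d.b.(0 + X) + b.(X + 0 + (X + 0))) ⊢ ··b··> u1, ··d··> u2
Reachable graph of Q (4 states):
  v0 = rec X. d.b.(0 + X) + d.(X + 0 + (X + 0)) ⊢ ··d··> v1, ··d··> v2
  v1 = (rec X. d.b.(0 + X) + d.(X + 0 + (X + 0))) + 0 + ((rec X. d.b.(0 + X) + d.(X + 0 + (X + 0))) + 0) ⊢ ··d··> v1, ··d··> v2
  v2 = b.(0 + (rec X. d.b.(0 + X) + d.(X + 0 + (X + 0)))) ⊢ ··b··> v3
  v3 = 0 + (rec X. d.b.(0 + X) + d.(X + 0 + (X + 0))) ⊢ ··d··> v1, ··d··> v2
Run σ = ⟨b⟩ on P: start {u0}
  step 1 (b): {u1}
  — P admits the full trace.
Run σ = ⟨b⟩ on Q: start {v0}
  step 1 (b): ∅ (Q stuck)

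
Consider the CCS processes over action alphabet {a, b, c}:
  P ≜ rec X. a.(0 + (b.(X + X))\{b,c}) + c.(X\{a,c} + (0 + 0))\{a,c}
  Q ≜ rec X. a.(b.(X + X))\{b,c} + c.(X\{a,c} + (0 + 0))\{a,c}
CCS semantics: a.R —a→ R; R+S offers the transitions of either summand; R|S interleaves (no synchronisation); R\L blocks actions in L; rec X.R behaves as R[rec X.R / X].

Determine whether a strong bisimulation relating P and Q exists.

Reachable graph of P (3 states):
  m0 = rec X. a.(0 + (b.(X + X))\{b,c}) + c.(X\{a,c} + (0 + 0))\{a,c} → -a-> m1, -c-> m2
  m1 = 0 + (b.((rec X. a.(0 + (b.(X + X))\{b,c}) + c.(X\{a,c} + (0 + 0))\{a,c}) + (rec X. a.(0 + (b.(X + X))\{b,c}) + c.(X\{a,c} + (0 + 0))\{a,c})))\{b,c} → deadlocked
  m2 = ((rec X. a.(0 + (b.(X + X))\{b,c}) + c.(X\{a,c} + (0 + 0))\{a,c})\{a,c} + (0 + 0))\{a,c} → deadlocked
Reachable graph of Q (3 states):
  n0 = rec X. a.(b.(X + X))\{b,c} + c.(X\{a,c} + (0 + 0))\{a,c} → -a-> n1, -c-> n2
  n1 = (b.((rec X. a.(b.(X + X))\{b,c} + c.(X\{a,c} + (0 + 0))\{a,c}) + (rec X. a.(b.(X + X))\{b,c} + c.(X\{a,c} + (0 + 0))\{a,c})))\{b,c} → deadlocked
  n2 = ((rec X. a.(b.(X + X))\{b,c} + c.(X\{a,c} + (0 + 0))\{a,c})\{a,c} + (0 + 0))\{a,c} → deadlocked
Partition-refinement fixed point:
  B0 = {m0, n0}
  B1 = {m1, m2, n1, n2}
m0 ∈ B0, n0 ∈ B0 → same block

P ~ Q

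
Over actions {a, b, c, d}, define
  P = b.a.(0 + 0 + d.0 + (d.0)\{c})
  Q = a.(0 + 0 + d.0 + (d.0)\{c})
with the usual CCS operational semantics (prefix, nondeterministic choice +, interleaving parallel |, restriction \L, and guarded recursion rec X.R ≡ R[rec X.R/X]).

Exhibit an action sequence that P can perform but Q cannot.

Reachable graph of P (5 states):
  m0 = b.a.(0 + 0 + d.0 + (d.0)\{c}) | —b→ m1
  m1 = a.(0 + 0 + d.0 + (d.0)\{c}) | —a→ m2
  m2 = 0 + 0 + d.0 + (d.0)\{c} | —d→ m3, —d→ m4
  m3 = 0 | ·
  m4 = 0\{c} | ·
Reachable graph of Q (4 states):
  n0 = a.(0 + 0 + d.0 + (d.0)\{c}) | —a→ n1
  n1 = 0 + 0 + d.0 + (d.0)\{c} | —d→ n2, —d→ n3
  n2 = 0 | ·
  n3 = 0\{c} | ·
Run σ = ⟨b⟩ on P: start {m0}
  after b @ step 1: {m1}
  ✓ P
Run σ = ⟨b⟩ on Q: start {n0}
  after b @ step 1: no successor for Q

b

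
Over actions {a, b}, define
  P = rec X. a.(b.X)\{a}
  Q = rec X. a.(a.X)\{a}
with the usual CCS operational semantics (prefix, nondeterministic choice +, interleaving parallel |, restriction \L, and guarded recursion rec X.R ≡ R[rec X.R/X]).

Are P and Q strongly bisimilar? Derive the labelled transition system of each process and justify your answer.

LTS(P): 3 reachable states
  u0 = rec X. a.(b.X)\{a} → ··a··> u1
  u1 = (b.(rec X. a.(b.X)\{a}))\{a} → ··b··> u2
  u2 = (rec X. a.(b.X)\{a})\{a} → ∅
LTS(Q): 2 reachable states
  v0 = rec X. a.(a.X)\{a} → ··a··> v1
  v1 = (a.(rec X. a.(a.X)\{a}))\{a} → ∅
Coarsest stable partition (strong bisimilarity classes):
  B0 = {u0}
  B1 = {u1}
  B2 = {u2, v1}
  B3 = {v0}
u0 ∈ B0, v0 ∈ B3 → different blocks

NO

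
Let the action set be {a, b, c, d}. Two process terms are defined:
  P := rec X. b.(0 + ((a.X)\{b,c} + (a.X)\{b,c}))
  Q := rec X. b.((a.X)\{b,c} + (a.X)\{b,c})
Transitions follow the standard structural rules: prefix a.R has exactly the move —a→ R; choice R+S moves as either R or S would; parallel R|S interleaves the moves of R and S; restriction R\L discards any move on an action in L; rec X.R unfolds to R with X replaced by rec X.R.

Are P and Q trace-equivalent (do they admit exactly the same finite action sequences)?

traces(P) = traces(Q)

LTS(P): 3 reachable states
  s0 = rec X. b.(0 + ((a.X)\{b,c} + (a.X)\{b,c})) has moves =b=> s1
  s1 = 0 + ((a.(rec X. b.(0 + ((a.X)\{b,c} + (a.X)\{b,c}))))\{b,c} + (a.(rec X. b.(0 + ((a.X)\{b,c} + (a.X)\{b,c}))))\{b,c}) has moves =a=> s2
  s2 = (rec X. b.(0 + ((a.X)\{b,c} + (a.X)\{b,c})))\{b,c} has moves deadlocked
LTS(Q): 3 reachable states
  t0 = rec X. b.((a.X)\{b,c} + (a.X)\{b,c}) has moves =b=> t1
  t1 = (a.(rec X. b.((a.X)\{b,c} + (a.X)\{b,c})))\{b,c} + (a.(rec X. b.((a.X)\{b,c} + (a.X)\{b,c})))\{b,c} has moves =a=> t2
  t2 = (rec X. b.((a.X)\{b,c} + (a.X)\{b,c}))\{b,c} has moves deadlocked
Bisimilarity quotient blocks:
  B0 = {s0, t0}
  B1 = {s1, t1}
  B2 = {s2, t2}
s0 ∈ B0, t0 ∈ B0 → same block
Bisimilar ⇒ trace-equivalent.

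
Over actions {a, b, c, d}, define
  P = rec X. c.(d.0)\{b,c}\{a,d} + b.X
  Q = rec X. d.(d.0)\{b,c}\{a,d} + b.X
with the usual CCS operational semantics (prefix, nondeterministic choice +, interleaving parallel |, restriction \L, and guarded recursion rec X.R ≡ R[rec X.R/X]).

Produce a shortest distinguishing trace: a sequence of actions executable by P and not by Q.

c

Reachable graph of P (2 states):
  u0 = rec X. c.(d.0)\{b,c}\{a,d} + b.X → —b→ u0, —c→ u1
  u1 = (d.0)\{b,c}\{a,d} → (no moves)
Reachable graph of Q (2 states):
  v0 = rec X. d.(d.0)\{b,c}\{a,d} + b.X → —b→ v0, —d→ v1
  v1 = (d.0)\{b,c}\{a,d} → (no moves)
Executing c from P (initial set {u0}):
  step 1 (c): {u1}
  ✓ P
Executing c from Q (initial set {v0}):
  step 1 (c): ∅  — Q cannot continue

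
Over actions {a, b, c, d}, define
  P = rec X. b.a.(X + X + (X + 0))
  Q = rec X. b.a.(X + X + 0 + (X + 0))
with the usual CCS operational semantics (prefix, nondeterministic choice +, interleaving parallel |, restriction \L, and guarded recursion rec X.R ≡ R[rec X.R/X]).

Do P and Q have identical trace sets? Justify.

YES

P's transition system — 3 states:
  p0 = rec X. b.a.(X + X + (X + 0)) has moves =b=> p1
  p1 = a.((rec X. b.a.(X + X + (X + 0))) + (rec X. b.a.(X + X + (X + 0))) + ((rec X. b.a.(X + X + (X + 0))) + 0)) has moves =a=> p2
  p2 = (rec X. b.a.(X + X + (X + 0))) + (rec X. b.a.(X + X + (X + 0))) + ((rec X. b.a.(X + X + (X + 0))) + 0) has moves =b=> p1
Q's transition system — 3 states:
  q0 = rec X. b.a.(X + X + 0 + (X + 0)) has moves =b=> q1
  q1 = a.((rec X. b.a.(X + X + 0 + (X + 0))) + (rec X. b.a.(X + X + 0 + (X + 0))) + 0 + ((rec X. b.a.(X + X + 0 + (X + 0))) + 0)) has moves =a=> q2
  q2 = (rec X. b.a.(X + X + 0 + (X + 0))) + (rec X. b.a.(X + X + 0 + (X + 0))) + 0 + ((rec X. b.a.(X + X + 0 + (X + 0))) + 0) has moves =b=> q1
Partition-refinement fixed point:
  B0 = {p0, p2, q0, q2}
  B1 = {p1, q1}
p0 ∈ B0, q0 ∈ B0 → same block
Bisimilar ⇒ trace-equivalent.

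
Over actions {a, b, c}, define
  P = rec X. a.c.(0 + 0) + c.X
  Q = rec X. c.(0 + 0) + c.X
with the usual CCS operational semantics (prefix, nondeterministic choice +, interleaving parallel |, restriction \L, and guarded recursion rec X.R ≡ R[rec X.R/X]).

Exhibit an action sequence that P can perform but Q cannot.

a

P's transition system — 3 states:
  u0 = rec X. a.c.(0 + 0) + c.X → =a=> u1, =c=> u0
  u1 = c.(0 + 0) → =c=> u2
  u2 = 0 + 0 → stopped
Q's transition system — 2 states:
  v0 = rec X. c.(0 + 0) + c.X → =c=> v0, =c=> v1
  v1 = 0 + 0 → stopped
Run σ = ⟨a⟩ on P: start {u0}
  step 1 (a): {u1}
  P completes σ.
Run σ = ⟨a⟩ on Q: start {v0}
  step 1 (a): no successor for Q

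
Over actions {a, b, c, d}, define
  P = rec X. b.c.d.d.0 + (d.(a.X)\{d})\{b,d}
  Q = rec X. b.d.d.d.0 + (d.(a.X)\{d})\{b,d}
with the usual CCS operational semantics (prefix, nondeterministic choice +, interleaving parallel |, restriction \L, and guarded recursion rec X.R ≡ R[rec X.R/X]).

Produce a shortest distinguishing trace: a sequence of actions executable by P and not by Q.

Reachable graph of P (5 states):
  u0 = rec X. b.c.d.d.0 + (d.(a.X)\{d})\{b,d} :: ··b··> u1
  u1 = c.d.d.0 :: ··c··> u2
  u2 = d.d.0 :: ··d··> u3
  u3 = d.0 :: ··d··> u4
  u4 = 0 :: deadlocked
Reachable graph of Q (5 states):
  v0 = rec X. b.d.d.d.0 + (d.(a.X)\{d})\{b,d} :: ··b··> v1
  v1 = d.d.d.0 :: ··d··> v2
  v2 = d.d.0 :: ··d··> v3
  v3 = d.0 :: ··d··> v4
  v4 = 0 :: deadlocked
Executing bc from P (initial set {u0}):
  after b @ step 1: {u1}
  after c @ step 2: {u2}
  — P admits the full trace.
Executing bc from Q (initial set {v0}):
  after b @ step 1: {v1}
  after c @ step 2: no successor for Q

bc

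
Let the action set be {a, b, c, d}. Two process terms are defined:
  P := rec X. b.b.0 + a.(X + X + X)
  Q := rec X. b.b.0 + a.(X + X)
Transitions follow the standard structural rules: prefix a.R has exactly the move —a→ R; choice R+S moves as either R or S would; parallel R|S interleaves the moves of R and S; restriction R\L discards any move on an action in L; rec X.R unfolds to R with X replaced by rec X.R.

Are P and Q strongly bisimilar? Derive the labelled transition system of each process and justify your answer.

YES

Reachable graph of P (4 states):
  p0 = rec X. b.b.0 + a.(X + X + X) → --a--▸ p1, --b--▸ p2
  p1 = (rec X. b.b.0 + a.(X + X + X)) + (rec X. b.b.0 + a.(X + X + X)) + (rec X. b.b.0 + a.(X + X + X)) → --a--▸ p1, --b--▸ p2
  p2 = b.0 → --b--▸ p3
  p3 = 0 → (no moves)
Reachable graph of Q (4 states):
  q0 = rec X. b.b.0 + a.(X + X) → --a--▸ q1, --b--▸ q2
  q1 = (rec X. b.b.0 + a.(X + X)) + (rec X. b.b.0 + a.(X + X)) → --a--▸ q1, --b--▸ q2
  q2 = b.0 → --b--▸ q3
  q3 = 0 → (no moves)
Bisimilarity quotient blocks:
  B0 = {p0, p1, q0, q1}
  B1 = {p2, q2}
  B2 = {p3, q3}
p0 ∈ B0, q0 ∈ B0 → same block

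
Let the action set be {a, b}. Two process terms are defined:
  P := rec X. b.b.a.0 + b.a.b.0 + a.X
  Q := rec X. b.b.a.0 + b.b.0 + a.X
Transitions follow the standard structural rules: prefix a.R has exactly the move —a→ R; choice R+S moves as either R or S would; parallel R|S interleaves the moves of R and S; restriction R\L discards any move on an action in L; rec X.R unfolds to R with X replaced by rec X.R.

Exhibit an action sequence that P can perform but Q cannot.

ba

P's transition system — 6 states:
  s0 = rec X. b.b.a.0 + b.a.b.0 + a.X has moves =a=> s0, =b=> s1, =b=> s2
  s1 = a.b.0 has moves =a=> s3
  s2 = b.a.0 has moves =b=> s4
  s3 = b.0 has moves =b=> s5
  s4 = a.0 has moves =a=> s5
  s5 = 0 has moves ·
Q's transition system — 5 states:
  t0 = rec X. b.b.a.0 + b.b.0 + a.X has moves =a=> t0, =b=> t1, =b=> t2
  t1 = b.0 has moves =b=> t3
  t2 = b.a.0 has moves =b=> t4
  t3 = 0 has moves ·
  t4 = a.0 has moves =a=> t3
Executing ba from P (initial set {s0}):
  after b @ step 1: {s1, s2}
  after a @ step 2: {s3}
  — P admits the full trace.
Executing ba from Q (initial set {t0}):
  after b @ step 1: {t1, t2}
  after a @ step 2: ∅ (Q stuck)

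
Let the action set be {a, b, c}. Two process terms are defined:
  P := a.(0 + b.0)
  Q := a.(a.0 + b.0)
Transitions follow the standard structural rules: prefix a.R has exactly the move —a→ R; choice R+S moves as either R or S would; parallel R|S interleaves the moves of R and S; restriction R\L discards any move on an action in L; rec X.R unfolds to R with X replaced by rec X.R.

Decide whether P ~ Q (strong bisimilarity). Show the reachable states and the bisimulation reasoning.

not bisimilar

P's transition system — 3 states:
  u0 = a.(0 + b.0) :: -a-> u1
  u1 = 0 + b.0 :: -b-> u2
  u2 = 0 :: (no moves)
Q's transition system — 3 states:
  v0 = a.(a.0 + b.0) :: -a-> v1
  v1 = a.0 + b.0 :: -a-> v2, -b-> v2
  v2 = 0 :: (no moves)
Coarsest stable partition (strong bisimilarity classes):
  B0 = {u0}
  B1 = {u1}
  B2 = {u2, v2}
  B3 = {v0}
  B4 = {v1}
u0 ∈ B0, v0 ∈ B3 → different blocks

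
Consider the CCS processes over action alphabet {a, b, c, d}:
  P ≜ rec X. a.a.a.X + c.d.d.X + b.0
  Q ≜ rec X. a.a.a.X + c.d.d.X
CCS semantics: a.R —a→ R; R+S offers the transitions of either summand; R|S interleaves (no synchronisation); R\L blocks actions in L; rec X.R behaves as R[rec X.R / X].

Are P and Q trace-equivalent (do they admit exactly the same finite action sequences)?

Reachable graph of P (6 states):
  s0 = rec X. a.a.a.X + c.d.d.X + b.0 → —a→ s1, —b→ s2, —c→ s3
  s1 = a.a.(rec X. a.a.a.X + c.d.d.X + b.0) → —a→ s4
  s2 = 0 → ·
  s3 = d.d.(rec X. a.a.a.X + c.d.d.X + b.0) → —d→ s5
  s4 = a.(rec X. a.a.a.X + c.d.d.X + b.0) → —a→ s0
  s5 = d.(rec X. a.a.a.X + c.d.d.X + b.0) → —d→ s0
Reachable graph of Q (5 states):
  t0 = rec X. a.a.a.X + c.d.d.X → —a→ t1, —c→ t2
  t1 = a.a.(rec X. a.a.a.X + c.d.d.X) → —a→ t3
  t2 = d.d.(rec X. a.a.a.X + c.d.d.X) → —d→ t4
  t3 = a.(rec X. a.a.a.X + c.d.d.X) → —a→ t0
  t4 = d.(rec X. a.a.a.X + c.d.d.X) → —d→ t0
Executing b from P (initial set {s0}):
  [1] b ⇒ {s2}
  — P admits the full trace.
Executing b from Q (initial set {t0}):
  [1] b ⇒ ∅  — Q cannot continue

NO — witness ⟨b⟩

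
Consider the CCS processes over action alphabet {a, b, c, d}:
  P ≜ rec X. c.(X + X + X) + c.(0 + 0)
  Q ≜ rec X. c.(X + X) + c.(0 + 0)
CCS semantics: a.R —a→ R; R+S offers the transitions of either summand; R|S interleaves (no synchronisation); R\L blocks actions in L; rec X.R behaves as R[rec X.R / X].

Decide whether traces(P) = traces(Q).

trace-equivalent

P's transition system — 3 states:
  s0 = rec X. c.(X + X + X) + c.(0 + 0) → ··c··> s1, ··c··> s2
  s1 = (rec X. c.(X + X + X) + c.(0 + 0)) + (rec X. c.(X + X + X) + c.(0 + 0)) + (rec X. c.(X + X + X) + c.(0 + 0)) → ··c··> s1, ··c··> s2
  s2 = 0 + 0 → ∅
Q's transition system — 3 states:
  t0 = rec X. c.(X + X) + c.(0 + 0) → ··c··> t1, ··c··> t2
  t1 = (rec X. c.(X + X) + c.(0 + 0)) + (rec X. c.(X + X) + c.(0 + 0)) → ··c··> t1, ··c··> t2
  t2 = 0 + 0 → ∅
Partition-refinement fixed point:
  B0 = {s0, s1, t0, t1}
  B1 = {s2, t2}
s0 ∈ B0, t0 ∈ B0 → same block
Bisimilar ⇒ trace-equivalent.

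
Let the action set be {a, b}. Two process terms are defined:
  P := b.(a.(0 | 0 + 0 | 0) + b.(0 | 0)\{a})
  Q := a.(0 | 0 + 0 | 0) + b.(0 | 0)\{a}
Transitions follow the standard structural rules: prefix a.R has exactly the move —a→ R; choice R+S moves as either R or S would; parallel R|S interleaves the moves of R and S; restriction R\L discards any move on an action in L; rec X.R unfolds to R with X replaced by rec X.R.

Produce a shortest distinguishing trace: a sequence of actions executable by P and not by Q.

P's transition system — 4 states:
  p0 = b.(a.(0 | 0 + 0 | 0) + b.(0 | 0)\{a}) ⊢ —b→ p1
  p1 = a.(0 | 0 + 0 | 0) + b.(0 | 0)\{a} ⊢ —a→ p2, —b→ p3
  p2 = 0 | 0 + 0 | 0 ⊢ ∅
  p3 = (0 | 0)\{a} ⊢ ∅
Q's transition system — 3 states:
  q0 = a.(0 | 0 + 0 | 0) + b.(0 | 0)\{a} ⊢ —a→ q1, —b→ q2
  q1 = 0 | 0 + 0 | 0 ⊢ ∅
  q2 = (0 | 0)\{a} ⊢ ∅
Trace ⟨ba⟩ through P, begin at {p0}:
  after b @ step 1: {p1}
  after a @ step 2: {p2}
  P completes σ.
Trace ⟨ba⟩ through Q, begin at {q0}:
  after b @ step 1: {q2}
  after a @ step 2: no successor for Q

ba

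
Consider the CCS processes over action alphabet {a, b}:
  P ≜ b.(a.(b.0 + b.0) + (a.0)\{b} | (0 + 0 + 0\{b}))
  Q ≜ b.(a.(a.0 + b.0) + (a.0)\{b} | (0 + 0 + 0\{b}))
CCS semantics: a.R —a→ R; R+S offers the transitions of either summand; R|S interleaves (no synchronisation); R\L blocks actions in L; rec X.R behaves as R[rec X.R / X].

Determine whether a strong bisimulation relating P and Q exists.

P's transition system — 5 states:
  u0 = b.(a.(b.0 + b.0) + (a.0)\{b} | (0 + 0 + 0\{b})) → --b--▸ u1
  u1 = a.(b.0 + b.0) + (a.0)\{b} | (0 + 0 + 0\{b}) → --a--▸ u2, --a--▸ u3
  u2 = 0\{b} | (0 + 0 + 0\{b}) → ·
  u3 = b.0 + b.0 → --b--▸ u4
  u4 = 0 → ·
Q's transition system — 5 states:
  v0 = b.(a.(a.0 + b.0) + (a.0)\{b} | (0 + 0 + 0\{b})) → --b--▸ v1
  v1 = a.(a.0 + b.0) + (a.0)\{b} | (0 + 0 + 0\{b}) → --a--▸ v2, --a--▸ v3
  v2 = 0\{b} | (0 + 0 + 0\{b}) → ·
  v3 = a.0 + b.0 → --a--▸ v4, --b--▸ v4
  v4 = 0 → ·
Partition-refinement fixed point:
  B0 = {u0}
  B1 = {u1}
  B2 = {u3}
  B3 = {u2, u4, v2, v4}
  B4 = {v0}
  B5 = {v1}
  B6 = {v3}
u0 ∈ B0, v0 ∈ B4 → different blocks

P ≁ Q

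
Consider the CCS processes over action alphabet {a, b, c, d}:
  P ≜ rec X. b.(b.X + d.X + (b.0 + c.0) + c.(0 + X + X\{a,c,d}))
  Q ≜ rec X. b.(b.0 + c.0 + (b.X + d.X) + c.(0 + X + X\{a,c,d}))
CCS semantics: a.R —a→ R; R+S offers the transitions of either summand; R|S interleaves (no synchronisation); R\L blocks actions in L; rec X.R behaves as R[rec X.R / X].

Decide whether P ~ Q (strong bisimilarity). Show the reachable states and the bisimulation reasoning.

Reachable graph of P (7 states):
  s0 = rec X. b.(b.X + d.X + (b.0 + c.0) + c.(0 + X + X\{a,c,d})) → -b-> s1
  s1 = b.(rec X. b.(b.X + d.X + (b.0 + c.0) + c.(0 + X + X\{a,c,d}))) + d.(rec X. b.(b.X + d.X + (b.0 + c.0) + c.(0 + X + X\{a,c,d}))) + (b.0 + c.0) + c.(0 + (rec X. b.(b.X + d.X + (b.0 + c.0) + c.(0 + X + X\{a,c,d}))) + (rec X. b.(b.X + d.X + (b.0 + c.0) + c.(0 + X + X\{a,c,d})))\{a,c,d}) → -b-> s0, -b-> s2, -c-> s2, -c-> s3, -d-> s0
  s2 = 0 → (no moves)
  s3 = 0 + (rec X. b.(b.X + d.X + (b.0 + c.0) + c.(0 + X + X\{a,c,d}))) + (rec X. b.(b.X + d.X + (b.0 + c.0) + c.(0 + X + X\{a,c,d})))\{a,c,d} → -b-> s1, -b-> s4
  s4 = (b.(rec X. b.(b.X + d.X + (b.0 + c.0) + c.(0 + X + X\{a,c,d}))) + d.(rec X. b.(b.X + d.X + (b.0 + c.0) + c.(0 + X + X\{a,c,d}))) + (b.0 + c.0) + c.(0 + (rec X. b.(b.X + d.X + (b.0 + c.0) + c.(0 + X + X\{a,c,d}))) + (rec X. b.(b.X + d.X + (b.0 + c.0) + c.(0 + X + X\{a,c,d})))\{a,c,d}))\{a,c,d} → -b-> s5, -b-> s6
  s5 = (rec X. b.(b.X + d.X + (b.0 + c.0) + c.(0 + X + X\{a,c,d})))\{a,c,d} → -b-> s4
  s6 = 0\{a,c,d} → (no moves)
Reachable graph of Q (7 states):
  t0 = rec X. b.(b.0 + c.0 + (b.X + d.X) + c.(0 + X + X\{a,c,d})) → -b-> t1
  t1 = b.0 + c.0 + (b.(rec X. b.(b.0 + c.0 + (b.X + d.X) + c.(0 + X + X\{a,c,d}))) + d.(rec X. b.(b.0 + c.0 + (b.X + d.X) + c.(0 + X + X\{a,c,d})))) + c.(0 + (rec X. b.(b.0 + c.0 + (b.X + d.X) + c.(0 + X + X\{a,c,d}))) + (rec X. b.(b.0 + c.0 + (b.X + d.X) + c.(0 + X + X\{a,c,d})))\{a,c,d}) → -b-> t0, -b-> t2, -c-> t2, -c-> t3, -d-> t0
  t2 = 0 → (no moves)
  t3 = 0 + (rec X. b.(b.0 + c.0 + (b.X + d.X) + c.(0 + X + X\{a,c,d}))) + (rec X. b.(b.0 + c.0 + (b.X + d.X) + c.(0 + X + X\{a,c,d})))\{a,c,d} → -b-> t1, -b-> t4
  t4 = (b.0 + c.0 + (b.(rec X. b.(b.0 + c.0 + (b.X + d.X) + c.(0 + X + X\{a,c,d}))) + d.(rec X. b.(b.0 + c.0 + (b.X + d.X) + c.(0 + X + X\{a,c,d})))) + c.(0 + (rec X. b.(b.0 + c.0 + (b.X + d.X) + c.(0 + X + X\{a,c,d}))) + (rec X. b.(b.0 + c.0 + (b.X + d.X) + c.(0 + X + X\{a,c,d})))\{a,c,d}))\{a,c,d} → -b-> t5, -b-> t6
  t5 = (rec X. b.(b.0 + c.0 + (b.X + d.X) + c.(0 + X + X\{a,c,d})))\{a,c,d} → -b-> t4
  t6 = 0\{a,c,d} → (no moves)
Partition-refinement fixed point:
  B0 = {s0, t0}
  B1 = {s1, t1}
  B2 = {s3, t3}
  B3 = {s4, t4}
  B4 = {s5, t5}
  B5 = {s2, s6, t2, t6}
s0 ∈ B0, t0 ∈ B0 → same block

YES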